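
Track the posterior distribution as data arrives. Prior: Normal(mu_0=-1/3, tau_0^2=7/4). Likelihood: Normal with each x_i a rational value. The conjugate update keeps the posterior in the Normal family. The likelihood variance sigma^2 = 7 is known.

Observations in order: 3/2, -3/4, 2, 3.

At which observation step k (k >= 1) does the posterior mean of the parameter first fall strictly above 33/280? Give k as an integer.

obs 1: x=3/2 → posterior Normal(1/30, 7/5)
obs 2: x=-3/4 → posterior Normal(-7/72, 7/6)
obs 3: x=2 → posterior Normal(17/84, 1)
obs 4: x=3 → posterior Normal(53/96, 7/8)

k = 3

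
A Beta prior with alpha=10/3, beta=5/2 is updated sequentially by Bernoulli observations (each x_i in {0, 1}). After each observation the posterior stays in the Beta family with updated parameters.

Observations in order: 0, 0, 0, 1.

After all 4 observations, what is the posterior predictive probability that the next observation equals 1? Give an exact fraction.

obs 1: x=0 → posterior Beta(10/3, 7/2)
obs 2: x=0 → posterior Beta(10/3, 9/2)
obs 3: x=0 → posterior Beta(10/3, 11/2)
obs 4: x=1 → posterior Beta(13/3, 11/2)

26/59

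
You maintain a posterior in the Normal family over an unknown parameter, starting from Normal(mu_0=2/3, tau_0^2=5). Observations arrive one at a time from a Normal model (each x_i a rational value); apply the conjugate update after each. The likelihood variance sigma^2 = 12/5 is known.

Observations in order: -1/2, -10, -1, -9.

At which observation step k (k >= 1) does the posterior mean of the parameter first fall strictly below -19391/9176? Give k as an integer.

obs 1: x=-1/2 → posterior Normal(-9/74, 60/37)
obs 2: x=-10 → posterior Normal(-509/124, 30/31)
obs 3: x=-1 → posterior Normal(-559/174, 20/29)
obs 4: x=-9 → posterior Normal(-1009/224, 15/28)

k = 2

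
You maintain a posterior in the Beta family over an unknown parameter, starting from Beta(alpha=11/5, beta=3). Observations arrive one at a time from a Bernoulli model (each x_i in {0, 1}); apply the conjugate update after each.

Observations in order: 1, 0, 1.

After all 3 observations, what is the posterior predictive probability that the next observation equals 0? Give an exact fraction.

obs 1: x=1 → posterior Beta(16/5, 3)
obs 2: x=0 → posterior Beta(16/5, 4)
obs 3: x=1 → posterior Beta(21/5, 4)

20/41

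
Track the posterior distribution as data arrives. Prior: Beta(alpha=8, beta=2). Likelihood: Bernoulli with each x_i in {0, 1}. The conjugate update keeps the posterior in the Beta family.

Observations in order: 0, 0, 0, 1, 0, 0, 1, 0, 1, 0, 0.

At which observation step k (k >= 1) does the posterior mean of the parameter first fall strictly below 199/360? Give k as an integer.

obs 1: x=0 → posterior Beta(8, 3)
obs 2: x=0 → posterior Beta(8, 4)
obs 3: x=0 → posterior Beta(8, 5)
obs 4: x=1 → posterior Beta(9, 5)
obs 5: x=0 → posterior Beta(9, 6)
obs 6: x=0 → posterior Beta(9, 7)
obs 7: x=1 → posterior Beta(10, 7)
obs 8: x=0 → posterior Beta(10, 8)
obs 9: x=1 → posterior Beta(11, 8)
obs 10: x=0 → posterior Beta(11, 9)
obs 11: x=0 → posterior Beta(11, 10)

k = 10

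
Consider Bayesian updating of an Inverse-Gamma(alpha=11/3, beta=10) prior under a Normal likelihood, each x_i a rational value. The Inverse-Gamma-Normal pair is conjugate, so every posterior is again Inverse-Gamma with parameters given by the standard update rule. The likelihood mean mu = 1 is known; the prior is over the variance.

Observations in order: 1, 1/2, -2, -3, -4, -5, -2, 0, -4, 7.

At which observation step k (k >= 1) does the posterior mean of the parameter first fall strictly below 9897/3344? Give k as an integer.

k = 2

obs 1: x=1 → posterior Inverse-Gamma(25/6, 10)
obs 2: x=1/2 → posterior Inverse-Gamma(14/3, 81/8)
obs 3: x=-2 → posterior Inverse-Gamma(31/6, 117/8)
obs 4: x=-3 → posterior Inverse-Gamma(17/3, 181/8)
obs 5: x=-4 → posterior Inverse-Gamma(37/6, 281/8)
obs 6: x=-5 → posterior Inverse-Gamma(20/3, 425/8)
obs 7: x=-2 → posterior Inverse-Gamma(43/6, 461/8)
obs 8: x=0 → posterior Inverse-Gamma(23/3, 465/8)
obs 9: x=-4 → posterior Inverse-Gamma(49/6, 565/8)
obs 10: x=7 → posterior Inverse-Gamma(26/3, 709/8)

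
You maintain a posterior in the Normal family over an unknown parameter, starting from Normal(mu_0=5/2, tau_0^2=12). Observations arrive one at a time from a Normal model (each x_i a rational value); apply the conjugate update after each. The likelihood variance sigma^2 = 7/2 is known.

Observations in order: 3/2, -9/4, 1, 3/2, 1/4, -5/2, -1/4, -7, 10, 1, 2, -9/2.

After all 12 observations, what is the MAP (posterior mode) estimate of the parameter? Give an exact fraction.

obs 1: x=3/2 → posterior Normal(107/62, 84/31)
obs 2: x=-9/4 → posterior Normal(-1/110, 84/55)
obs 3: x=1 → posterior Normal(47/158, 84/79)
obs 4: x=3/2 → posterior Normal(119/206, 84/103)
obs 5: x=1/4 → posterior Normal(131/254, 84/127)
obs 6: x=-5/2 → posterior Normal(11/302, 84/151)
obs 7: x=-1/4 → posterior Normal(-1/350, 12/25)
obs 8: x=-7 → posterior Normal(-337/398, 84/199)
obs 9: x=10 → posterior Normal(143/446, 84/223)
obs 10: x=1 → posterior Normal(191/494, 84/247)
obs 11: x=2 → posterior Normal(287/542, 84/271)
obs 12: x=-9/2 → posterior Normal(71/590, 84/295)

71/590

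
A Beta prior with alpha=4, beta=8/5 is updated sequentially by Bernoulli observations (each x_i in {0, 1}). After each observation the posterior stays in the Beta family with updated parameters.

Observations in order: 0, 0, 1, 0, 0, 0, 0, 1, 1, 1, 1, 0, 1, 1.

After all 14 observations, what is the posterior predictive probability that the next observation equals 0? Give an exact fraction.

43/98

obs 1: x=0 → posterior Beta(4, 13/5)
obs 2: x=0 → posterior Beta(4, 18/5)
obs 3: x=1 → posterior Beta(5, 18/5)
obs 4: x=0 → posterior Beta(5, 23/5)
obs 5: x=0 → posterior Beta(5, 28/5)
obs 6: x=0 → posterior Beta(5, 33/5)
obs 7: x=0 → posterior Beta(5, 38/5)
obs 8: x=1 → posterior Beta(6, 38/5)
obs 9: x=1 → posterior Beta(7, 38/5)
obs 10: x=1 → posterior Beta(8, 38/5)
obs 11: x=1 → posterior Beta(9, 38/5)
obs 12: x=0 → posterior Beta(9, 43/5)
obs 13: x=1 → posterior Beta(10, 43/5)
obs 14: x=1 → posterior Beta(11, 43/5)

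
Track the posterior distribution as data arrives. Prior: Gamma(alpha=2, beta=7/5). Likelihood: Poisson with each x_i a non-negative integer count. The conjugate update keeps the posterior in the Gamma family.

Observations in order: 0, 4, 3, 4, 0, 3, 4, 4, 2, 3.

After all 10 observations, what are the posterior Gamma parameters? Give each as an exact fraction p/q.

obs 1: x=0 → posterior Gamma(2, 12/5)
obs 2: x=4 → posterior Gamma(6, 17/5)
obs 3: x=3 → posterior Gamma(9, 22/5)
obs 4: x=4 → posterior Gamma(13, 27/5)
obs 5: x=0 → posterior Gamma(13, 32/5)
obs 6: x=3 → posterior Gamma(16, 37/5)
obs 7: x=4 → posterior Gamma(20, 42/5)
obs 8: x=4 → posterior Gamma(24, 47/5)
obs 9: x=2 → posterior Gamma(26, 52/5)
obs 10: x=3 → posterior Gamma(29, 57/5)

alpha=29, beta=57/5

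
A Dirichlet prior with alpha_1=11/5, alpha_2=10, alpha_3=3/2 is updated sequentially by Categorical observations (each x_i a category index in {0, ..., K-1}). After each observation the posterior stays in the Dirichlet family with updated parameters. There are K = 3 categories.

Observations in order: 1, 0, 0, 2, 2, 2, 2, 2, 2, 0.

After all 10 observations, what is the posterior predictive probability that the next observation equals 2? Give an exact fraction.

25/79

obs 1: x=1 → posterior Dirichlet(11/5, 11, 3/2)
obs 2: x=0 → posterior Dirichlet(16/5, 11, 3/2)
obs 3: x=0 → posterior Dirichlet(21/5, 11, 3/2)
obs 4: x=2 → posterior Dirichlet(21/5, 11, 5/2)
obs 5: x=2 → posterior Dirichlet(21/5, 11, 7/2)
obs 6: x=2 → posterior Dirichlet(21/5, 11, 9/2)
obs 7: x=2 → posterior Dirichlet(21/5, 11, 11/2)
obs 8: x=2 → posterior Dirichlet(21/5, 11, 13/2)
obs 9: x=2 → posterior Dirichlet(21/5, 11, 15/2)
obs 10: x=0 → posterior Dirichlet(26/5, 11, 15/2)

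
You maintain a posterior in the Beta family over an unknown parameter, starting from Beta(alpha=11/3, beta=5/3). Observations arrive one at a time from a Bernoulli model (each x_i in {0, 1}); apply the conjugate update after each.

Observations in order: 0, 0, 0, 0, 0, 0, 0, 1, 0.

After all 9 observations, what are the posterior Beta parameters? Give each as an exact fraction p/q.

obs 1: x=0 → posterior Beta(11/3, 8/3)
obs 2: x=0 → posterior Beta(11/3, 11/3)
obs 3: x=0 → posterior Beta(11/3, 14/3)
obs 4: x=0 → posterior Beta(11/3, 17/3)
obs 5: x=0 → posterior Beta(11/3, 20/3)
obs 6: x=0 → posterior Beta(11/3, 23/3)
obs 7: x=0 → posterior Beta(11/3, 26/3)
obs 8: x=1 → posterior Beta(14/3, 26/3)
obs 9: x=0 → posterior Beta(14/3, 29/3)

alpha=14/3, beta=29/3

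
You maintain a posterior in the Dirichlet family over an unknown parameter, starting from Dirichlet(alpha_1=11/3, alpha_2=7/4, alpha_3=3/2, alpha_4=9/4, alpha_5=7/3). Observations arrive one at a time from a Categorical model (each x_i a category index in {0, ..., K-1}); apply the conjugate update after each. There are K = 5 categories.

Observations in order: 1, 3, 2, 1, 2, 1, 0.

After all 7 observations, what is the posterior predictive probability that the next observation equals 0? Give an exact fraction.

obs 1: x=1 → posterior Dirichlet(11/3, 11/4, 3/2, 9/4, 7/3)
obs 2: x=3 → posterior Dirichlet(11/3, 11/4, 3/2, 13/4, 7/3)
obs 3: x=2 → posterior Dirichlet(11/3, 11/4, 5/2, 13/4, 7/3)
obs 4: x=1 → posterior Dirichlet(11/3, 15/4, 5/2, 13/4, 7/3)
obs 5: x=2 → posterior Dirichlet(11/3, 15/4, 7/2, 13/4, 7/3)
obs 6: x=1 → posterior Dirichlet(11/3, 19/4, 7/2, 13/4, 7/3)
obs 7: x=0 → posterior Dirichlet(14/3, 19/4, 7/2, 13/4, 7/3)

28/111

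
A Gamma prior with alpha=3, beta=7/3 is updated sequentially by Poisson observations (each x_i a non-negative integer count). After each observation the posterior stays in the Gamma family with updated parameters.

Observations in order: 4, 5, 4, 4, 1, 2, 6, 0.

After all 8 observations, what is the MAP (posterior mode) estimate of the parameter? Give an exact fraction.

obs 1: x=4 → posterior Gamma(7, 10/3)
obs 2: x=5 → posterior Gamma(12, 13/3)
obs 3: x=4 → posterior Gamma(16, 16/3)
obs 4: x=4 → posterior Gamma(20, 19/3)
obs 5: x=1 → posterior Gamma(21, 22/3)
obs 6: x=2 → posterior Gamma(23, 25/3)
obs 7: x=6 → posterior Gamma(29, 28/3)
obs 8: x=0 → posterior Gamma(29, 31/3)

84/31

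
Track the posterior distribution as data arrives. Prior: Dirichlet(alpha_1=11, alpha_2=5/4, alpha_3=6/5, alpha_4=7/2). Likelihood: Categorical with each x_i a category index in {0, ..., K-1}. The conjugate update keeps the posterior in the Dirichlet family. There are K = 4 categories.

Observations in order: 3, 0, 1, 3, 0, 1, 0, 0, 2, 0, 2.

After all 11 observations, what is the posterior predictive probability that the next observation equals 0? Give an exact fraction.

320/559

obs 1: x=3 → posterior Dirichlet(11, 5/4, 6/5, 9/2)
obs 2: x=0 → posterior Dirichlet(12, 5/4, 6/5, 9/2)
obs 3: x=1 → posterior Dirichlet(12, 9/4, 6/5, 9/2)
obs 4: x=3 → posterior Dirichlet(12, 9/4, 6/5, 11/2)
obs 5: x=0 → posterior Dirichlet(13, 9/4, 6/5, 11/2)
obs 6: x=1 → posterior Dirichlet(13, 13/4, 6/5, 11/2)
obs 7: x=0 → posterior Dirichlet(14, 13/4, 6/5, 11/2)
obs 8: x=0 → posterior Dirichlet(15, 13/4, 6/5, 11/2)
obs 9: x=2 → posterior Dirichlet(15, 13/4, 11/5, 11/2)
obs 10: x=0 → posterior Dirichlet(16, 13/4, 11/5, 11/2)
obs 11: x=2 → posterior Dirichlet(16, 13/4, 16/5, 11/2)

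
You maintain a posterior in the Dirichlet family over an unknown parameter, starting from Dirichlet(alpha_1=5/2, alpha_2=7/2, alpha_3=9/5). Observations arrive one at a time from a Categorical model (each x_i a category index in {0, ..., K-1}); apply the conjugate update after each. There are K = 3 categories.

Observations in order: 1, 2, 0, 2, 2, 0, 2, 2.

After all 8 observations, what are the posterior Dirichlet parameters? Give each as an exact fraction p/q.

alpha_1=9/2, alpha_2=9/2, alpha_3=34/5

obs 1: x=1 → posterior Dirichlet(5/2, 9/2, 9/5)
obs 2: x=2 → posterior Dirichlet(5/2, 9/2, 14/5)
obs 3: x=0 → posterior Dirichlet(7/2, 9/2, 14/5)
obs 4: x=2 → posterior Dirichlet(7/2, 9/2, 19/5)
obs 5: x=2 → posterior Dirichlet(7/2, 9/2, 24/5)
obs 6: x=0 → posterior Dirichlet(9/2, 9/2, 24/5)
obs 7: x=2 → posterior Dirichlet(9/2, 9/2, 29/5)
obs 8: x=2 → posterior Dirichlet(9/2, 9/2, 34/5)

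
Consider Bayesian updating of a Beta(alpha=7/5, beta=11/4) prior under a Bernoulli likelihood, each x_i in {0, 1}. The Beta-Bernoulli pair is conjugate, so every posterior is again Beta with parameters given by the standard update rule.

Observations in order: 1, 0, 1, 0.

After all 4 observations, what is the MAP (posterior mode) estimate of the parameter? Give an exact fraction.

obs 1: x=1 → posterior Beta(12/5, 11/4)
obs 2: x=0 → posterior Beta(12/5, 15/4)
obs 3: x=1 → posterior Beta(17/5, 15/4)
obs 4: x=0 → posterior Beta(17/5, 19/4)

16/41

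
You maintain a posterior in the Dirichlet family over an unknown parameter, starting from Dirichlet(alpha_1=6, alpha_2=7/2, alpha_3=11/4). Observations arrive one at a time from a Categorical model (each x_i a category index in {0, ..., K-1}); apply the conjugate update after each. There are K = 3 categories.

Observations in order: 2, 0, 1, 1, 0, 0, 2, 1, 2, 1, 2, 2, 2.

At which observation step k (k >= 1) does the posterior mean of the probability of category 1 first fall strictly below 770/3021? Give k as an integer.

k = 2

obs 1: x=2 → posterior Dirichlet(6, 7/2, 15/4)
obs 2: x=0 → posterior Dirichlet(7, 7/2, 15/4)
obs 3: x=1 → posterior Dirichlet(7, 9/2, 15/4)
obs 4: x=1 → posterior Dirichlet(7, 11/2, 15/4)
obs 5: x=0 → posterior Dirichlet(8, 11/2, 15/4)
obs 6: x=0 → posterior Dirichlet(9, 11/2, 15/4)
obs 7: x=2 → posterior Dirichlet(9, 11/2, 19/4)
obs 8: x=1 → posterior Dirichlet(9, 13/2, 19/4)
obs 9: x=2 → posterior Dirichlet(9, 13/2, 23/4)
obs 10: x=1 → posterior Dirichlet(9, 15/2, 23/4)
obs 11: x=2 → posterior Dirichlet(9, 15/2, 27/4)
obs 12: x=2 → posterior Dirichlet(9, 15/2, 31/4)
obs 13: x=2 → posterior Dirichlet(9, 15/2, 35/4)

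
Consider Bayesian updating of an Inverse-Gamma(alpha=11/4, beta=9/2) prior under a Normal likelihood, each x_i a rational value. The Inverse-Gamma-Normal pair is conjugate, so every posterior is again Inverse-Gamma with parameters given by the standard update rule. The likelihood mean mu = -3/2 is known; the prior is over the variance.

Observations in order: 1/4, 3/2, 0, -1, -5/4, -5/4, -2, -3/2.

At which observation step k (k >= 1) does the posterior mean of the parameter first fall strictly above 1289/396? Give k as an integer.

obs 1: x=1/4 → posterior Inverse-Gamma(13/4, 193/32)
obs 2: x=3/2 → posterior Inverse-Gamma(15/4, 337/32)
obs 3: x=0 → posterior Inverse-Gamma(17/4, 373/32)
obs 4: x=-1 → posterior Inverse-Gamma(19/4, 377/32)
obs 5: x=-5/4 → posterior Inverse-Gamma(21/4, 189/16)
obs 6: x=-5/4 → posterior Inverse-Gamma(23/4, 379/32)
obs 7: x=-2 → posterior Inverse-Gamma(25/4, 383/32)
obs 8: x=-3/2 → posterior Inverse-Gamma(27/4, 383/32)

k = 2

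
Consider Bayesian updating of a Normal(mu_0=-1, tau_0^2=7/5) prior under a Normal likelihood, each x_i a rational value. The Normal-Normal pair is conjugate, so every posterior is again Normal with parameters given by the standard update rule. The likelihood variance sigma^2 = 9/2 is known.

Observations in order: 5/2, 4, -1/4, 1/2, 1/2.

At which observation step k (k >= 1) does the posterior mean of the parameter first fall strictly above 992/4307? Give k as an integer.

obs 1: x=5/2 → posterior Normal(-10/59, 63/59)
obs 2: x=4 → posterior Normal(46/73, 63/73)
obs 3: x=-1/4 → posterior Normal(85/174, 21/29)
obs 4: x=1/2 → posterior Normal(99/202, 63/101)
obs 5: x=1/2 → posterior Normal(113/230, 63/115)

k = 2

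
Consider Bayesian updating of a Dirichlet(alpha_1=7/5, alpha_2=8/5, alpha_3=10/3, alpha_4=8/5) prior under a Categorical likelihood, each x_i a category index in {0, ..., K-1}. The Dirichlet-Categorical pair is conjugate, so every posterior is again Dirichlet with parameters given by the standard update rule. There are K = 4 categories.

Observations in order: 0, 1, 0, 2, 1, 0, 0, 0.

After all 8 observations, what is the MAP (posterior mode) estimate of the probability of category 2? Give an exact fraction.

50/179

obs 1: x=0 → posterior Dirichlet(12/5, 8/5, 10/3, 8/5)
obs 2: x=1 → posterior Dirichlet(12/5, 13/5, 10/3, 8/5)
obs 3: x=0 → posterior Dirichlet(17/5, 13/5, 10/3, 8/5)
obs 4: x=2 → posterior Dirichlet(17/5, 13/5, 13/3, 8/5)
obs 5: x=1 → posterior Dirichlet(17/5, 18/5, 13/3, 8/5)
obs 6: x=0 → posterior Dirichlet(22/5, 18/5, 13/3, 8/5)
obs 7: x=0 → posterior Dirichlet(27/5, 18/5, 13/3, 8/5)
obs 8: x=0 → posterior Dirichlet(32/5, 18/5, 13/3, 8/5)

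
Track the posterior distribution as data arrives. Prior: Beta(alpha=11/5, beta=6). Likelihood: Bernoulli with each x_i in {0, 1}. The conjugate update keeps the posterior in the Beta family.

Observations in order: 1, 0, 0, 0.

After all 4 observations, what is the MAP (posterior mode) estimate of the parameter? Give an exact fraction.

11/51

obs 1: x=1 → posterior Beta(16/5, 6)
obs 2: x=0 → posterior Beta(16/5, 7)
obs 3: x=0 → posterior Beta(16/5, 8)
obs 4: x=0 → posterior Beta(16/5, 9)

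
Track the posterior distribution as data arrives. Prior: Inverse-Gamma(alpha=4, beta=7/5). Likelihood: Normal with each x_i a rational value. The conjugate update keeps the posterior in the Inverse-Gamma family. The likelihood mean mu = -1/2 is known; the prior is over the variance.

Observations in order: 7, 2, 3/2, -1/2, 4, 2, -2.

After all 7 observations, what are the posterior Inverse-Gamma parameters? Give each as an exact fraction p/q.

obs 1: x=7 → posterior Inverse-Gamma(9/2, 1181/40)
obs 2: x=2 → posterior Inverse-Gamma(5, 653/20)
obs 3: x=3/2 → posterior Inverse-Gamma(11/2, 693/20)
obs 4: x=-1/2 → posterior Inverse-Gamma(6, 693/20)
obs 5: x=4 → posterior Inverse-Gamma(13/2, 1791/40)
obs 6: x=2 → posterior Inverse-Gamma(7, 479/10)
obs 7: x=-2 → posterior Inverse-Gamma(15/2, 1961/40)

alpha=15/2, beta=1961/40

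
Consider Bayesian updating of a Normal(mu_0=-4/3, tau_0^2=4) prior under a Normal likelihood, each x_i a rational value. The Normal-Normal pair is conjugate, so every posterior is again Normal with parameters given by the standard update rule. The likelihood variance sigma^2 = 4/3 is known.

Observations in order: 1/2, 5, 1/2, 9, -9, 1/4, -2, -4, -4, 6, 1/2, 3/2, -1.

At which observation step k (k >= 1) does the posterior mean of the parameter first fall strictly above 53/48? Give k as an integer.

k = 2

obs 1: x=1/2 → posterior Normal(1/24, 1)
obs 2: x=5 → posterior Normal(13/6, 4/7)
obs 3: x=1/2 → posterior Normal(5/3, 2/5)
obs 4: x=9 → posterior Normal(131/39, 4/13)
obs 5: x=-9 → posterior Normal(25/24, 1/4)
obs 6: x=1/4 → posterior Normal(11/12, 4/19)
obs 7: x=-2 → posterior Normal(137/264, 2/11)
obs 8: x=-4 → posterior Normal(-7/300, 4/25)
obs 9: x=-4 → posterior Normal(-151/336, 1/7)
obs 10: x=6 → posterior Normal(65/372, 4/31)
obs 11: x=1/2 → posterior Normal(83/408, 2/17)
obs 12: x=3/2 → posterior Normal(137/444, 4/37)
obs 13: x=-1 → posterior Normal(101/480, 1/10)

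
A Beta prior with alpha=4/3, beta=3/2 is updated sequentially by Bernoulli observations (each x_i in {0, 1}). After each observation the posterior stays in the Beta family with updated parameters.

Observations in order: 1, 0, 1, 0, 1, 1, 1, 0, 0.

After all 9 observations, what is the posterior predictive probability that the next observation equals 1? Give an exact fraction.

obs 1: x=1 → posterior Beta(7/3, 3/2)
obs 2: x=0 → posterior Beta(7/3, 5/2)
obs 3: x=1 → posterior Beta(10/3, 5/2)
obs 4: x=0 → posterior Beta(10/3, 7/2)
obs 5: x=1 → posterior Beta(13/3, 7/2)
obs 6: x=1 → posterior Beta(16/3, 7/2)
obs 7: x=1 → posterior Beta(19/3, 7/2)
obs 8: x=0 → posterior Beta(19/3, 9/2)
obs 9: x=0 → posterior Beta(19/3, 11/2)

38/71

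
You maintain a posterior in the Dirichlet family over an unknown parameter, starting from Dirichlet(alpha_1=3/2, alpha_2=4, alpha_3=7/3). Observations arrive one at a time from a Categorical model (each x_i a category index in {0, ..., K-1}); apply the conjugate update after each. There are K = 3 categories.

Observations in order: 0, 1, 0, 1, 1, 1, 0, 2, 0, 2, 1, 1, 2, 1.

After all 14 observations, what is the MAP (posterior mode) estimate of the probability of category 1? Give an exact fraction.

obs 1: x=0 → posterior Dirichlet(5/2, 4, 7/3)
obs 2: x=1 → posterior Dirichlet(5/2, 5, 7/3)
obs 3: x=0 → posterior Dirichlet(7/2, 5, 7/3)
obs 4: x=1 → posterior Dirichlet(7/2, 6, 7/3)
obs 5: x=1 → posterior Dirichlet(7/2, 7, 7/3)
obs 6: x=1 → posterior Dirichlet(7/2, 8, 7/3)
obs 7: x=0 → posterior Dirichlet(9/2, 8, 7/3)
obs 8: x=2 → posterior Dirichlet(9/2, 8, 10/3)
obs 9: x=0 → posterior Dirichlet(11/2, 8, 10/3)
obs 10: x=2 → posterior Dirichlet(11/2, 8, 13/3)
obs 11: x=1 → posterior Dirichlet(11/2, 9, 13/3)
obs 12: x=1 → posterior Dirichlet(11/2, 10, 13/3)
obs 13: x=2 → posterior Dirichlet(11/2, 10, 16/3)
obs 14: x=1 → posterior Dirichlet(11/2, 11, 16/3)

60/113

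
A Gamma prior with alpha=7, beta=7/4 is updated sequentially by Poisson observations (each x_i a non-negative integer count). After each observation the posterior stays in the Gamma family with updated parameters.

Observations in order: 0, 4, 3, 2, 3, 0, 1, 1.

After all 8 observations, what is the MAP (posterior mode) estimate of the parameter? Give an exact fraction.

obs 1: x=0 → posterior Gamma(7, 11/4)
obs 2: x=4 → posterior Gamma(11, 15/4)
obs 3: x=3 → posterior Gamma(14, 19/4)
obs 4: x=2 → posterior Gamma(16, 23/4)
obs 5: x=3 → posterior Gamma(19, 27/4)
obs 6: x=0 → posterior Gamma(19, 31/4)
obs 7: x=1 → posterior Gamma(20, 35/4)
obs 8: x=1 → posterior Gamma(21, 39/4)

80/39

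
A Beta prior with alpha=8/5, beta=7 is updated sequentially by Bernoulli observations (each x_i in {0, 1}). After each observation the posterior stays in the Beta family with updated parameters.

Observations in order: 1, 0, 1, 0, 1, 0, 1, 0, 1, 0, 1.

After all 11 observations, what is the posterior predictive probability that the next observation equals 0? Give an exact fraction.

obs 1: x=1 → posterior Beta(13/5, 7)
obs 2: x=0 → posterior Beta(13/5, 8)
obs 3: x=1 → posterior Beta(18/5, 8)
obs 4: x=0 → posterior Beta(18/5, 9)
obs 5: x=1 → posterior Beta(23/5, 9)
obs 6: x=0 → posterior Beta(23/5, 10)
obs 7: x=1 → posterior Beta(28/5, 10)
obs 8: x=0 → posterior Beta(28/5, 11)
obs 9: x=1 → posterior Beta(33/5, 11)
obs 10: x=0 → posterior Beta(33/5, 12)
obs 11: x=1 → posterior Beta(38/5, 12)

30/49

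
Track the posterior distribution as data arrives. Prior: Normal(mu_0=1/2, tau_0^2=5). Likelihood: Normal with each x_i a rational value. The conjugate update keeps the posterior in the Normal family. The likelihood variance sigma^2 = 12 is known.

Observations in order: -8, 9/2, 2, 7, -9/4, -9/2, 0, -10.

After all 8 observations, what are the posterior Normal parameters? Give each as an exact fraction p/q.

obs 1: x=-8 → posterior Normal(-2, 60/17)
obs 2: x=9/2 → posterior Normal(-23/44, 30/11)
obs 3: x=2 → posterior Normal(-1/18, 20/9)
obs 4: x=7 → posterior Normal(67/64, 15/8)
obs 5: x=-9/4 → posterior Normal(89/148, 60/37)
obs 6: x=-9/2 → posterior Normal(-1/168, 10/7)
obs 7: x=0 → posterior Normal(-1/188, 60/47)
obs 8: x=-10 → posterior Normal(-201/208, 15/13)

mu_0=-201/208, tau_0^2=15/13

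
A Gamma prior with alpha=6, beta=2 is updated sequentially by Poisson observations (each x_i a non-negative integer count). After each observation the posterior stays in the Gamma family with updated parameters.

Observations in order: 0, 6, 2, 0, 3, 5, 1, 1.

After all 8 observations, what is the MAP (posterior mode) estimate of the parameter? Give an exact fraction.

obs 1: x=0 → posterior Gamma(6, 3)
obs 2: x=6 → posterior Gamma(12, 4)
obs 3: x=2 → posterior Gamma(14, 5)
obs 4: x=0 → posterior Gamma(14, 6)
obs 5: x=3 → posterior Gamma(17, 7)
obs 6: x=5 → posterior Gamma(22, 8)
obs 7: x=1 → posterior Gamma(23, 9)
obs 8: x=1 → posterior Gamma(24, 10)

23/10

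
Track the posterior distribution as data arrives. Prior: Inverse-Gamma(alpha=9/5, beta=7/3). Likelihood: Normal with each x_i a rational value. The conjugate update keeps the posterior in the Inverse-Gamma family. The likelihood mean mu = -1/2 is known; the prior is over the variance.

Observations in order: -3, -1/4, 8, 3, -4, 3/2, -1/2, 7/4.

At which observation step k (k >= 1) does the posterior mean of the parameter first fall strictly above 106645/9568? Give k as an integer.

obs 1: x=-3 → posterior Inverse-Gamma(23/10, 131/24)
obs 2: x=-1/4 → posterior Inverse-Gamma(14/5, 527/96)
obs 3: x=8 → posterior Inverse-Gamma(33/10, 3995/96)
obs 4: x=3 → posterior Inverse-Gamma(19/5, 4583/96)
obs 5: x=-4 → posterior Inverse-Gamma(43/10, 5171/96)
obs 6: x=3/2 → posterior Inverse-Gamma(24/5, 5363/96)
obs 7: x=-1/2 → posterior Inverse-Gamma(53/10, 5363/96)
obs 8: x=7/4 → posterior Inverse-Gamma(29/5, 2803/48)

k = 3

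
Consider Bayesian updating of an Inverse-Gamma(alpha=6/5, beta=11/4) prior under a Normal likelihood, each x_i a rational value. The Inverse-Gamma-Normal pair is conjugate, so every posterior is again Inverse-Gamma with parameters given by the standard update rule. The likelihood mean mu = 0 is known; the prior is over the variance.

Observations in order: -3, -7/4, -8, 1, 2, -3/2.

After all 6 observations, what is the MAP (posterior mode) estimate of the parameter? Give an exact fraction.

obs 1: x=-3 → posterior Inverse-Gamma(17/10, 29/4)
obs 2: x=-7/4 → posterior Inverse-Gamma(11/5, 281/32)
obs 3: x=-8 → posterior Inverse-Gamma(27/10, 1305/32)
obs 4: x=1 → posterior Inverse-Gamma(16/5, 1321/32)
obs 5: x=2 → posterior Inverse-Gamma(37/10, 1385/32)
obs 6: x=-3/2 → posterior Inverse-Gamma(21/5, 1421/32)

7105/832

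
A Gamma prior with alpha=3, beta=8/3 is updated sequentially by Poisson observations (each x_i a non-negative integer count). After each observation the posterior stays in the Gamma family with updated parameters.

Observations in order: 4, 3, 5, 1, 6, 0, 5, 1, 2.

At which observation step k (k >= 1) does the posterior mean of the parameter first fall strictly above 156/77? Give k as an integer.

k = 2

obs 1: x=4 → posterior Gamma(7, 11/3)
obs 2: x=3 → posterior Gamma(10, 14/3)
obs 3: x=5 → posterior Gamma(15, 17/3)
obs 4: x=1 → posterior Gamma(16, 20/3)
obs 5: x=6 → posterior Gamma(22, 23/3)
obs 6: x=0 → posterior Gamma(22, 26/3)
obs 7: x=5 → posterior Gamma(27, 29/3)
obs 8: x=1 → posterior Gamma(28, 32/3)
obs 9: x=2 → posterior Gamma(30, 35/3)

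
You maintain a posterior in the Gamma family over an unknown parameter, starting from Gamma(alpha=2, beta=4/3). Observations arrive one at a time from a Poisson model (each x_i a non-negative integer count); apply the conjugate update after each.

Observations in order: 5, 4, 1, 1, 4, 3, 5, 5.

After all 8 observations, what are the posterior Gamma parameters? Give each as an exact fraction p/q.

obs 1: x=5 → posterior Gamma(7, 7/3)
obs 2: x=4 → posterior Gamma(11, 10/3)
obs 3: x=1 → posterior Gamma(12, 13/3)
obs 4: x=1 → posterior Gamma(13, 16/3)
obs 5: x=4 → posterior Gamma(17, 19/3)
obs 6: x=3 → posterior Gamma(20, 22/3)
obs 7: x=5 → posterior Gamma(25, 25/3)
obs 8: x=5 → posterior Gamma(30, 28/3)

alpha=30, beta=28/3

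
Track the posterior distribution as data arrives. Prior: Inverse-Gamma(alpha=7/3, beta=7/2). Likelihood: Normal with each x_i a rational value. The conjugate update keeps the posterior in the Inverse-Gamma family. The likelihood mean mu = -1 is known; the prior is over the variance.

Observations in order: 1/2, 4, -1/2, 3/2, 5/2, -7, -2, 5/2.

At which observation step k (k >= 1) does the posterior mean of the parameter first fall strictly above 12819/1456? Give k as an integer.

obs 1: x=1/2 → posterior Inverse-Gamma(17/6, 37/8)
obs 2: x=4 → posterior Inverse-Gamma(10/3, 137/8)
obs 3: x=-1/2 → posterior Inverse-Gamma(23/6, 69/4)
obs 4: x=3/2 → posterior Inverse-Gamma(13/3, 163/8)
obs 5: x=5/2 → posterior Inverse-Gamma(29/6, 53/2)
obs 6: x=-7 → posterior Inverse-Gamma(16/3, 89/2)
obs 7: x=-2 → posterior Inverse-Gamma(35/6, 45)
obs 8: x=5/2 → posterior Inverse-Gamma(19/3, 409/8)

k = 6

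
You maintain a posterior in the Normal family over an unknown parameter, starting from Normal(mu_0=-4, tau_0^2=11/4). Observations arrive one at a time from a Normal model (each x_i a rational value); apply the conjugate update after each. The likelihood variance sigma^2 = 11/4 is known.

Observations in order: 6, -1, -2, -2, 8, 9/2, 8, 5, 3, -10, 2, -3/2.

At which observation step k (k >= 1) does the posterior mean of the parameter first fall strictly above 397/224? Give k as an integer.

k = 7

obs 1: x=6 → posterior Normal(1, 11/8)
obs 2: x=-1 → posterior Normal(1/3, 11/12)
obs 3: x=-2 → posterior Normal(-1/4, 11/16)
obs 4: x=-2 → posterior Normal(-3/5, 11/20)
obs 5: x=8 → posterior Normal(5/6, 11/24)
obs 6: x=9/2 → posterior Normal(19/14, 11/28)
obs 7: x=8 → posterior Normal(35/16, 11/32)
obs 8: x=5 → posterior Normal(5/2, 11/36)
obs 9: x=3 → posterior Normal(51/20, 11/40)
obs 10: x=-10 → posterior Normal(31/22, 1/4)
obs 11: x=2 → posterior Normal(35/24, 11/48)
obs 12: x=-3/2 → posterior Normal(16/13, 11/52)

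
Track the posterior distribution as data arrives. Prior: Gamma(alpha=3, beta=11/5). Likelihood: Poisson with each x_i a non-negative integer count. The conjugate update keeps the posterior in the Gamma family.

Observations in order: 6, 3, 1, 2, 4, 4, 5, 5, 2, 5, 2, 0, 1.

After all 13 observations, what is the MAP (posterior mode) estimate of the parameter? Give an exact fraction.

105/38

obs 1: x=6 → posterior Gamma(9, 16/5)
obs 2: x=3 → posterior Gamma(12, 21/5)
obs 3: x=1 → posterior Gamma(13, 26/5)
obs 4: x=2 → posterior Gamma(15, 31/5)
obs 5: x=4 → posterior Gamma(19, 36/5)
obs 6: x=4 → posterior Gamma(23, 41/5)
obs 7: x=5 → posterior Gamma(28, 46/5)
obs 8: x=5 → posterior Gamma(33, 51/5)
obs 9: x=2 → posterior Gamma(35, 56/5)
obs 10: x=5 → posterior Gamma(40, 61/5)
obs 11: x=2 → posterior Gamma(42, 66/5)
obs 12: x=0 → posterior Gamma(42, 71/5)
obs 13: x=1 → posterior Gamma(43, 76/5)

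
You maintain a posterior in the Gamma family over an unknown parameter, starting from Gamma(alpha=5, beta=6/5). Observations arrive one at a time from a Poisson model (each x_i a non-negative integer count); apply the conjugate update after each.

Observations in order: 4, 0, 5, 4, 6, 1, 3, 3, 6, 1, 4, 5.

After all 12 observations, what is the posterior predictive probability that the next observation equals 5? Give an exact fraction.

242275278724135988479800758928405294721021708843981757242774196043683617057798076862824448000000/1842613010694877182040703499006810307088686616920477111631258196824098652360594290836475046051041

obs 1: x=4 → posterior Gamma(9, 11/5)
obs 2: x=0 → posterior Gamma(9, 16/5)
obs 3: x=5 → posterior Gamma(14, 21/5)
obs 4: x=4 → posterior Gamma(18, 26/5)
obs 5: x=6 → posterior Gamma(24, 31/5)
obs 6: x=1 → posterior Gamma(25, 36/5)
obs 7: x=3 → posterior Gamma(28, 41/5)
obs 8: x=3 → posterior Gamma(31, 46/5)
obs 9: x=6 → posterior Gamma(37, 51/5)
obs 10: x=1 → posterior Gamma(38, 56/5)
obs 11: x=4 → posterior Gamma(42, 61/5)
obs 12: x=5 → posterior Gamma(47, 66/5)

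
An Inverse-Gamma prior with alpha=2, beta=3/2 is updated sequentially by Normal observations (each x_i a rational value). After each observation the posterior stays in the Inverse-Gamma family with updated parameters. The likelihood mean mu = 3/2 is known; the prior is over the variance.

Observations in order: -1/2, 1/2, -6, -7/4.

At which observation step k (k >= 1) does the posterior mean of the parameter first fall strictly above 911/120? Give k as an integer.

k = 3

obs 1: x=-1/2 → posterior Inverse-Gamma(5/2, 7/2)
obs 2: x=1/2 → posterior Inverse-Gamma(3, 4)
obs 3: x=-6 → posterior Inverse-Gamma(7/2, 257/8)
obs 4: x=-7/4 → posterior Inverse-Gamma(4, 1197/32)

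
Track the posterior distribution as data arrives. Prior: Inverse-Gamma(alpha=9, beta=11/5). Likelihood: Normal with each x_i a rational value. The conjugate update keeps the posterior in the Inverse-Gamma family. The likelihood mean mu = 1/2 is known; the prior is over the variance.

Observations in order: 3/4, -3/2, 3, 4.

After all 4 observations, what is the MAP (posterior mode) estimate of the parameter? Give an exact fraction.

obs 1: x=3/4 → posterior Inverse-Gamma(19/2, 357/160)
obs 2: x=-3/2 → posterior Inverse-Gamma(10, 677/160)
obs 3: x=3 → posterior Inverse-Gamma(21/2, 1177/160)
obs 4: x=4 → posterior Inverse-Gamma(11, 2157/160)

719/640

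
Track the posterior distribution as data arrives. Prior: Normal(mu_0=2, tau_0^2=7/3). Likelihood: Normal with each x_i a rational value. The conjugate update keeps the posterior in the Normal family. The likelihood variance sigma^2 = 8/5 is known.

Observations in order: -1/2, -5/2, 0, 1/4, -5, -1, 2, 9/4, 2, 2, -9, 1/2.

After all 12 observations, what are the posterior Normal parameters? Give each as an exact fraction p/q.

mu_0=-89/148, tau_0^2=14/111

obs 1: x=-1/2 → posterior Normal(61/118, 56/59)
obs 2: x=-5/2 → posterior Normal(-57/94, 28/47)
obs 3: x=0 → posterior Normal(-19/43, 56/129)
obs 4: x=1/4 → posterior Normal(-193/656, 14/41)
obs 5: x=-5 → posterior Normal(-893/796, 56/199)
obs 6: x=-1 → posterior Normal(-1033/936, 28/117)
obs 7: x=2 → posterior Normal(-753/1076, 56/269)
obs 8: x=9/4 → posterior Normal(-219/608, 7/38)
obs 9: x=2 → posterior Normal(-79/678, 56/339)
obs 10: x=2 → posterior Normal(61/748, 28/187)
obs 11: x=-9 → posterior Normal(-569/818, 56/409)
obs 12: x=1/2 → posterior Normal(-89/148, 14/111)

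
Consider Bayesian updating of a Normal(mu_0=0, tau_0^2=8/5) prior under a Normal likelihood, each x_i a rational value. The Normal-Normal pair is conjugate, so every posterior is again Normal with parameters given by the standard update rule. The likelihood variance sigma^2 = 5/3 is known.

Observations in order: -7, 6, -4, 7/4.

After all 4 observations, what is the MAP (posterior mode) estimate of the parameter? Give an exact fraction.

-78/121

obs 1: x=-7 → posterior Normal(-24/7, 40/49)
obs 2: x=6 → posterior Normal(-24/73, 40/73)
obs 3: x=-4 → posterior Normal(-120/97, 40/97)
obs 4: x=7/4 → posterior Normal(-78/121, 40/121)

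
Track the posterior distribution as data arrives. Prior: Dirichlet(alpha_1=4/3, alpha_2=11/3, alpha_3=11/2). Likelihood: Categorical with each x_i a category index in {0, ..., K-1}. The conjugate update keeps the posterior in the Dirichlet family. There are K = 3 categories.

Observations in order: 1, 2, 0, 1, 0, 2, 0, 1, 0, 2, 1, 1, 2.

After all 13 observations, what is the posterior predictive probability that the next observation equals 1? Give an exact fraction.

52/141

obs 1: x=1 → posterior Dirichlet(4/3, 14/3, 11/2)
obs 2: x=2 → posterior Dirichlet(4/3, 14/3, 13/2)
obs 3: x=0 → posterior Dirichlet(7/3, 14/3, 13/2)
obs 4: x=1 → posterior Dirichlet(7/3, 17/3, 13/2)
obs 5: x=0 → posterior Dirichlet(10/3, 17/3, 13/2)
obs 6: x=2 → posterior Dirichlet(10/3, 17/3, 15/2)
obs 7: x=0 → posterior Dirichlet(13/3, 17/3, 15/2)
obs 8: x=1 → posterior Dirichlet(13/3, 20/3, 15/2)
obs 9: x=0 → posterior Dirichlet(16/3, 20/3, 15/2)
obs 10: x=2 → posterior Dirichlet(16/3, 20/3, 17/2)
obs 11: x=1 → posterior Dirichlet(16/3, 23/3, 17/2)
obs 12: x=1 → posterior Dirichlet(16/3, 26/3, 17/2)
obs 13: x=2 → posterior Dirichlet(16/3, 26/3, 19/2)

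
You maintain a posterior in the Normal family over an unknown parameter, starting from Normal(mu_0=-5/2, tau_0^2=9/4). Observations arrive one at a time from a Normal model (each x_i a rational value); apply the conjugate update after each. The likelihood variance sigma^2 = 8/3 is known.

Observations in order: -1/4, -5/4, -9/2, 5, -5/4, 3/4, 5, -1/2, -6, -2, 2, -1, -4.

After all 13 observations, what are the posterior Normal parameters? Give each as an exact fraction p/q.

obs 1: x=-1/4 → posterior Normal(-347/236, 72/59)
obs 2: x=-5/4 → posterior Normal(-241/172, 36/43)
obs 3: x=-9/2 → posterior Normal(-242/113, 72/113)
obs 4: x=5 → posterior Normal(-107/140, 18/35)
obs 5: x=-5/4 → posterior Normal(-563/668, 72/167)
obs 6: x=3/4 → posterior Normal(-241/388, 36/97)
obs 7: x=5 → posterior Normal(29/442, 72/221)
obs 8: x=-1/2 → posterior Normal(1/248, 9/31)
obs 9: x=-6 → posterior Normal(-161/275, 72/275)
obs 10: x=-2 → posterior Normal(-215/302, 36/151)
obs 11: x=2 → posterior Normal(-23/47, 72/329)
obs 12: x=-1 → posterior Normal(-47/89, 18/89)
obs 13: x=-4 → posterior Normal(-296/383, 72/383)

mu_0=-296/383, tau_0^2=72/383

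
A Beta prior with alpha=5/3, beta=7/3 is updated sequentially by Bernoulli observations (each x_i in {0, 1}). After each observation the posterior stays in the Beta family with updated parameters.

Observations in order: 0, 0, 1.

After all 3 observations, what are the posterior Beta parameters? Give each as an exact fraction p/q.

obs 1: x=0 → posterior Beta(5/3, 10/3)
obs 2: x=0 → posterior Beta(5/3, 13/3)
obs 3: x=1 → posterior Beta(8/3, 13/3)

alpha=8/3, beta=13/3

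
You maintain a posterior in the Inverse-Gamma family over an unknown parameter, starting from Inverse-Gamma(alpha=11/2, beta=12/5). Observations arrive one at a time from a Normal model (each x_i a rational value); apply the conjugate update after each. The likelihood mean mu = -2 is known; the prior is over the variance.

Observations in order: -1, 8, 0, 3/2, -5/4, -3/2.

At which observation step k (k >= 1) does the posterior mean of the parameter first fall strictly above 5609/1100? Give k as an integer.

obs 1: x=-1 → posterior Inverse-Gamma(6, 29/10)
obs 2: x=8 → posterior Inverse-Gamma(13/2, 529/10)
obs 3: x=0 → posterior Inverse-Gamma(7, 549/10)
obs 4: x=3/2 → posterior Inverse-Gamma(15/2, 2441/40)
obs 5: x=-5/4 → posterior Inverse-Gamma(8, 9809/160)
obs 6: x=-3/2 → posterior Inverse-Gamma(17/2, 9829/160)

k = 2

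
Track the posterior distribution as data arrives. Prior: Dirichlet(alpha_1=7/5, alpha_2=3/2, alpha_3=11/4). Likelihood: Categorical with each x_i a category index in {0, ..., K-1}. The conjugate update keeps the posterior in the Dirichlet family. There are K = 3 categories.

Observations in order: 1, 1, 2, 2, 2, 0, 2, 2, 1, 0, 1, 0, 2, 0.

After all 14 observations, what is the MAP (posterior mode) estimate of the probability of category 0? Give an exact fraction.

obs 1: x=1 → posterior Dirichlet(7/5, 5/2, 11/4)
obs 2: x=1 → posterior Dirichlet(7/5, 7/2, 11/4)
obs 3: x=2 → posterior Dirichlet(7/5, 7/2, 15/4)
obs 4: x=2 → posterior Dirichlet(7/5, 7/2, 19/4)
obs 5: x=2 → posterior Dirichlet(7/5, 7/2, 23/4)
obs 6: x=0 → posterior Dirichlet(12/5, 7/2, 23/4)
obs 7: x=2 → posterior Dirichlet(12/5, 7/2, 27/4)
obs 8: x=2 → posterior Dirichlet(12/5, 7/2, 31/4)
obs 9: x=1 → posterior Dirichlet(12/5, 9/2, 31/4)
obs 10: x=0 → posterior Dirichlet(17/5, 9/2, 31/4)
obs 11: x=1 → posterior Dirichlet(17/5, 11/2, 31/4)
obs 12: x=0 → posterior Dirichlet(22/5, 11/2, 31/4)
obs 13: x=2 → posterior Dirichlet(22/5, 11/2, 35/4)
obs 14: x=0 → posterior Dirichlet(27/5, 11/2, 35/4)

88/333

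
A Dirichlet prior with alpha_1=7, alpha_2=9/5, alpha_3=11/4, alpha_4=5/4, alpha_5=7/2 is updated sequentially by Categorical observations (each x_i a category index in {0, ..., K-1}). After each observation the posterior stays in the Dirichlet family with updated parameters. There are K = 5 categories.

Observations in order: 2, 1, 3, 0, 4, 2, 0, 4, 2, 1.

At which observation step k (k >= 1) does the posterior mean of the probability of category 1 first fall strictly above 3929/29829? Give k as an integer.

obs 1: x=2 → posterior Dirichlet(7, 9/5, 15/4, 5/4, 7/2)
obs 2: x=1 → posterior Dirichlet(7, 14/5, 15/4, 5/4, 7/2)
obs 3: x=3 → posterior Dirichlet(7, 14/5, 15/4, 9/4, 7/2)
obs 4: x=0 → posterior Dirichlet(8, 14/5, 15/4, 9/4, 7/2)
obs 5: x=4 → posterior Dirichlet(8, 14/5, 15/4, 9/4, 9/2)
obs 6: x=2 → posterior Dirichlet(8, 14/5, 19/4, 9/4, 9/2)
obs 7: x=0 → posterior Dirichlet(9, 14/5, 19/4, 9/4, 9/2)
obs 8: x=4 → posterior Dirichlet(9, 14/5, 19/4, 9/4, 11/2)
obs 9: x=2 → posterior Dirichlet(9, 14/5, 23/4, 9/4, 11/2)
obs 10: x=1 → posterior Dirichlet(9, 19/5, 23/4, 9/4, 11/2)

k = 2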